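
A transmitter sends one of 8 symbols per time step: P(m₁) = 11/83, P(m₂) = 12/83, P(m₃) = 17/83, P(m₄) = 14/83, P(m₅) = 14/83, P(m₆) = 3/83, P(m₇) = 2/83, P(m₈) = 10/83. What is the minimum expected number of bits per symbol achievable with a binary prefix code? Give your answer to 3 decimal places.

Repeatedly combine the two least-probable nodes; the expected code length is the sum of the merged weights.
merge 2/83 + 3/83 → 5/83
merge 5/83 + 10/83 → 15/83
merge 11/83 + 12/83 → 23/83
merge 14/83 + 14/83 → 28/83
merge 15/83 + 17/83 → 32/83
merge 23/83 + 28/83 → 51/83
merge 32/83 + 51/83 → 1
L = 5/83 + 15/83 + 23/83 + 28/83 + 32/83 + 51/83 + 1 = 237/83 ≈ 2.855 bits/symbol.

2.855 bits/symbol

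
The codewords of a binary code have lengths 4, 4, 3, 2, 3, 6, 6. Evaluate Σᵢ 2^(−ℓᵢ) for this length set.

0.65625

With common denominator 2^6 = 64: Σ 2^(−ℓᵢ) = 4/64 + 4/64 + 8/64 + 16/64 + 8/64 + 1/64 + 1/64 = 42/64 = 0.65625.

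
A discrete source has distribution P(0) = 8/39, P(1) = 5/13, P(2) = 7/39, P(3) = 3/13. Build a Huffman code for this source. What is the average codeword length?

2 bits/symbol

Repeatedly combine the two least-probable nodes; the expected code length is the sum of the merged weights.
merge 7/39 + 8/39 → 5/13
merge 3/13 + 5/13 → 8/13
merge 5/13 + 8/13 → 1
L = 5/13 + 8/13 + 1 = 2 bits/symbol.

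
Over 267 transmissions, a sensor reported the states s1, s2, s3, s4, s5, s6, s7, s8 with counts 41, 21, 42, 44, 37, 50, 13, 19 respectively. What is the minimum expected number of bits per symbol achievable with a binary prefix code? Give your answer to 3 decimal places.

Probabilities are the counts divided by 267.
Repeatedly combine the two least-probable nodes; the expected code length is the sum of the merged weights.
merge 13/267 + 19/267 → 32/267
merge 7/89 + 32/267 → 53/267
merge 37/267 + 41/267 → 26/89
merge 14/89 + 44/267 → 86/267
merge 50/267 + 53/267 → 103/267
merge 26/89 + 86/267 → 164/267
merge 103/267 + 164/267 → 1
L = 32/267 + 53/267 + 26/89 + 86/267 + 103/267 + 164/267 + 1 = 261/89 ≈ 2.933 bits/symbol.

2.933 bits/symbol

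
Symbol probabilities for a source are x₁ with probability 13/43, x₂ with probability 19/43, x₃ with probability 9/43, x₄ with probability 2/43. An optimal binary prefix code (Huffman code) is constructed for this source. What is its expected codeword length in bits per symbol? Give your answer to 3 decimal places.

1.814 bits/symbol

Repeatedly combine the two least-probable nodes; the expected code length is the sum of the merged weights.
merge 2/43 + 9/43 → 11/43
merge 11/43 + 13/43 → 24/43
merge 19/43 + 24/43 → 1
L = 11/43 + 24/43 + 1 = 78/43 ≈ 1.814 bits/symbol.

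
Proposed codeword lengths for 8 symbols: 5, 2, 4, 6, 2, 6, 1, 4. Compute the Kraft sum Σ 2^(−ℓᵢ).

1.1875

With common denominator 2^6 = 64: Σ 2^(−ℓᵢ) = 2/64 + 16/64 + 4/64 + 1/64 + 16/64 + 1/64 + 32/64 + 4/64 = 76/64 = 1.1875.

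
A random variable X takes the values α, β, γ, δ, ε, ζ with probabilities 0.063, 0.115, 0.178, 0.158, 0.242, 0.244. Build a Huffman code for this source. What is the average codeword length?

Repeatedly combine the two least-probable nodes; the expected code length is the sum of the merged weights.
merge 63/1000 + 23/200 → 89/500
merge 79/500 + 89/500 → 42/125
merge 89/500 + 121/500 → 21/50
merge 61/250 + 42/125 → 29/50
merge 21/50 + 29/50 → 1
L = 89/500 + 42/125 + 21/50 + 29/50 + 1 = 1257/500 = 2.514 bits/symbol.

2.514 bits/symbol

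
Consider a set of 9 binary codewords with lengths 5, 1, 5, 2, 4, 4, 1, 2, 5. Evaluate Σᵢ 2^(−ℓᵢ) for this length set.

With common denominator 2^5 = 32: Σ 2^(−ℓᵢ) = 1/32 + 16/32 + 1/32 + 8/32 + 2/32 + 2/32 + 16/32 + 8/32 + 1/32 = 55/32 = 1.71875.

1.71875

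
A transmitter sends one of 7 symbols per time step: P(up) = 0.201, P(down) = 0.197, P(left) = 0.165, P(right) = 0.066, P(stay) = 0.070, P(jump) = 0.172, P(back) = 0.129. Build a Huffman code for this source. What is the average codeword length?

Repeatedly combine the two least-probable nodes; the expected code length is the sum of the merged weights.
merge 33/500 + 7/100 → 17/125
merge 129/1000 + 17/125 → 53/200
merge 33/200 + 43/250 → 337/1000
merge 197/1000 + 201/1000 → 199/500
merge 53/200 + 337/1000 → 301/500
merge 199/500 + 301/500 → 1
L = 17/125 + 53/200 + 337/1000 + 199/500 + 301/500 + 1 = 1369/500 = 2.738 bits/symbol.

2.738 bits/symbol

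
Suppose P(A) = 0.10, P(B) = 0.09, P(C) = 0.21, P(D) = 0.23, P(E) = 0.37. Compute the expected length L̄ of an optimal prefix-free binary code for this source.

2.19 bits/symbol

Repeatedly combine the two least-probable nodes; the expected code length is the sum of the merged weights.
merge 9/100 + 1/10 → 19/100
merge 19/100 + 21/100 → 2/5
merge 23/100 + 37/100 → 3/5
merge 2/5 + 3/5 → 1
L = 19/100 + 2/5 + 3/5 + 1 = 219/100 = 2.19 bits/symbol.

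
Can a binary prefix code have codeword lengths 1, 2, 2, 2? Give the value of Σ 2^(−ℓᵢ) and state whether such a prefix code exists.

With common denominator 2^2 = 4: Σ 2^(−ℓᵢ) = 2/4 + 1/4 + 1/4 + 1/4 = 5/4 = 1.25.
Kraft's inequality requires Σ ≤ 1; here Σ = 1.25 > 1, so no such prefix code exists.

1.25; no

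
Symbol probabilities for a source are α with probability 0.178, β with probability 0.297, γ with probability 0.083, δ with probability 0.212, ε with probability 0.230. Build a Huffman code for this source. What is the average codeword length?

Repeatedly combine the two least-probable nodes; the expected code length is the sum of the merged weights.
merge 83/1000 + 89/500 → 261/1000
merge 53/250 + 23/100 → 221/500
merge 261/1000 + 297/1000 → 279/500
merge 221/500 + 279/500 → 1
L = 261/1000 + 221/500 + 279/500 + 1 = 2261/1000 = 2.261 bits/symbol.

2.261 bits/symbol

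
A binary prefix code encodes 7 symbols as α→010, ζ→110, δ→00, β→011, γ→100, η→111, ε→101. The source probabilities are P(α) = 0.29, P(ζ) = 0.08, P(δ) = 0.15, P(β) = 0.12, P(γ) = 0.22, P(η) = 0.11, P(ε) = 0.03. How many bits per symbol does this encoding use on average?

2.85 bits/symbol

L̄ = Σ pᵢ·ℓᵢ = 0.29·3 + 0.08·3 + 0.15·2 + 0.12·3 + 0.22·3 + 0.11·3 + 0.03·3 = 2.85 bits/symbol.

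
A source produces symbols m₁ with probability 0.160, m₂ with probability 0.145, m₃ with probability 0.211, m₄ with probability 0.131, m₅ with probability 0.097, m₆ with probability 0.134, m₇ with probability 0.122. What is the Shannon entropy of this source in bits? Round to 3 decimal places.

2.770 bits

H = −Σ pᵢ log₂ pᵢ.
−0.160·log₂(0.160) = 0.4230
−0.145·log₂(0.145) = 0.4040
−0.211·log₂(0.211) = 0.4736
−0.131·log₂(0.131) = 0.3841
−0.097·log₂(0.097) = 0.3265
−0.134·log₂(0.134) = 0.3886
−0.122·log₂(0.122) = 0.3703
Sum ≈ 2.7701 → 2.770 bits.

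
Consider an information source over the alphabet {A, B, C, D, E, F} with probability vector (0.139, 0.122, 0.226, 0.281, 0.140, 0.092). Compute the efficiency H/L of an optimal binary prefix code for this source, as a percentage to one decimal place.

99.5%

Entropy H = −Σ p log₂ p ≈ 2.4793 bits.
Huffman merges: 23/250+61/500→107/500; 139/1000+7/50→279/1000; 107/500+113/500→11/25; 279/1000+281/1000→14/25; 11/25+14/25→1. L = 2493/1000 ≈ 2.4930.
Efficiency = H/L = 2.4793/2.4930 = 99.5%.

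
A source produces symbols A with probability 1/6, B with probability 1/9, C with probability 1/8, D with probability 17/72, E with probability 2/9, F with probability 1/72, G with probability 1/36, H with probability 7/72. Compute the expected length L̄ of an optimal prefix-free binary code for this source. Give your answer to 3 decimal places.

2.722 bits/symbol

Repeatedly combine the two least-probable nodes; the expected code length is the sum of the merged weights.
merge 1/72 + 1/36 → 1/24
merge 1/24 + 7/72 → 5/36
merge 1/9 + 1/8 → 17/72
merge 5/36 + 1/6 → 11/36
merge 2/9 + 17/72 → 11/24
merge 17/72 + 11/36 → 13/24
merge 11/24 + 13/24 → 1
L = 1/24 + 5/36 + 17/72 + 11/36 + 11/24 + 13/24 + 1 = 49/18 ≈ 2.722 bits/symbol.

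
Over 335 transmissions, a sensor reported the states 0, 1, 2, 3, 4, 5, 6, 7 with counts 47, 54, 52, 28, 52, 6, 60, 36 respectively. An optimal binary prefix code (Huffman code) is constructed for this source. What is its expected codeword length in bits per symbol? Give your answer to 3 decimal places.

2.922 bits/symbol

Probabilities are the counts divided by 335.
Repeatedly combine the two least-probable nodes; the expected code length is the sum of the merged weights.
merge 6/335 + 28/335 → 34/335
merge 34/335 + 36/335 → 14/67
merge 47/335 + 52/335 → 99/335
merge 52/335 + 54/335 → 106/335
merge 12/67 + 14/67 → 26/67
merge 99/335 + 106/335 → 41/67
merge 26/67 + 41/67 → 1
L = 34/335 + 14/67 + 99/335 + 106/335 + 26/67 + 41/67 + 1 = 979/335 ≈ 2.922 bits/symbol.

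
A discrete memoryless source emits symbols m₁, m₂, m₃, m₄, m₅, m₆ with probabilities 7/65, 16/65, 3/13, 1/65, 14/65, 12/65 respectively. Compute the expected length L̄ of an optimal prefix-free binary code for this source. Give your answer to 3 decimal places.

2.431 bits/symbol

Repeatedly combine the two least-probable nodes; the expected code length is the sum of the merged weights.
merge 1/65 + 7/65 → 8/65
merge 8/65 + 12/65 → 4/13
merge 14/65 + 3/13 → 29/65
merge 16/65 + 4/13 → 36/65
merge 29/65 + 36/65 → 1
L = 8/65 + 4/13 + 29/65 + 36/65 + 1 = 158/65 ≈ 2.431 bits/symbol.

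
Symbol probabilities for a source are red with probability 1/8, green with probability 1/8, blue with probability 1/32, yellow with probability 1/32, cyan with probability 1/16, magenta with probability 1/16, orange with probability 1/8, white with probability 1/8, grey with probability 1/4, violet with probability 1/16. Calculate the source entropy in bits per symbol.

Each probability is a power of 1/2, so log₂(1/p) is an integer.
H = Σ p·log₂(1/p) = 1/8·3 + 1/8·3 + 1/32·5 + 1/32·5 + 1/16·4 + 1/16·4 + 1/8·3 + 1/8·3 + 1/4·2 + 1/16·4 = 3.0625 bits.

3.0625 bits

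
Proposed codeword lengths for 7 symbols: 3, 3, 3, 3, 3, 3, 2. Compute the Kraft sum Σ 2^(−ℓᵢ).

1

With common denominator 2^3 = 8: Σ 2^(−ℓᵢ) = 1/8 + 1/8 + 1/8 + 1/8 + 1/8 + 1/8 + 2/8 = 8/8 = 1.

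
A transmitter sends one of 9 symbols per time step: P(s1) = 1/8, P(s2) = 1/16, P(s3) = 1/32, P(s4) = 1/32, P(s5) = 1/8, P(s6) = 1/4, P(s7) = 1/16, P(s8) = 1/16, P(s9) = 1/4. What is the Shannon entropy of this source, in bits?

Each probability is a power of 1/2, so log₂(1/p) is an integer.
H = Σ p·log₂(1/p) = 1/8·3 + 1/16·4 + 1/32·5 + 1/32·5 + 1/8·3 + 1/4·2 + 1/16·4 + 1/16·4 + 1/4·2 = 2.8125 bits.

2.8125 bits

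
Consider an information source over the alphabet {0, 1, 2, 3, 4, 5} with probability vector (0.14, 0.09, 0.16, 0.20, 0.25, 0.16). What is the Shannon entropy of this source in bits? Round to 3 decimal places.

H = −Σ pᵢ log₂ pᵢ.
−0.14·log₂(0.14) = 0.3971
−0.09·log₂(0.09) = 0.3127
−0.16·log₂(0.16) = 0.4230
−0.20·log₂(0.20) = 0.4644
−0.25·log₂(0.25) = 0.5000
−0.16·log₂(0.16) = 0.4230
Sum ≈ 2.5202 → 2.520 bits.

2.520 bits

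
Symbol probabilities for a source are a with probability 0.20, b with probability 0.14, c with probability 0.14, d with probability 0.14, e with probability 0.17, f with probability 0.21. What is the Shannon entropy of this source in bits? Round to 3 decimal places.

H = −Σ pᵢ log₂ pᵢ.
−0.20·log₂(0.20) = 0.4644
−0.14·log₂(0.14) = 0.3971
−0.14·log₂(0.14) = 0.3971
−0.14·log₂(0.14) = 0.3971
−0.17·log₂(0.17) = 0.4346
−0.21·log₂(0.21) = 0.4728
Sum ≈ 2.5631 → 2.563 bits.

2.563 bits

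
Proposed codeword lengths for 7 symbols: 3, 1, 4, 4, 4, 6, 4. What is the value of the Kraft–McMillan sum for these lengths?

0.890625

With common denominator 2^6 = 64: Σ 2^(−ℓᵢ) = 8/64 + 32/64 + 4/64 + 4/64 + 4/64 + 1/64 + 4/64 = 57/64 = 0.890625.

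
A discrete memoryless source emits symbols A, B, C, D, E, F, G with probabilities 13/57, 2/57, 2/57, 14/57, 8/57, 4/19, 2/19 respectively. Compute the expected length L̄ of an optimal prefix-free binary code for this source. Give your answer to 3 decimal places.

2.561 bits/symbol

Repeatedly combine the two least-probable nodes; the expected code length is the sum of the merged weights.
merge 2/57 + 2/57 → 4/57
merge 4/57 + 2/19 → 10/57
merge 8/57 + 10/57 → 6/19
merge 4/19 + 13/57 → 25/57
merge 14/57 + 6/19 → 32/57
merge 25/57 + 32/57 → 1
L = 4/57 + 10/57 + 6/19 + 25/57 + 32/57 + 1 = 146/57 ≈ 2.561 bits/symbol.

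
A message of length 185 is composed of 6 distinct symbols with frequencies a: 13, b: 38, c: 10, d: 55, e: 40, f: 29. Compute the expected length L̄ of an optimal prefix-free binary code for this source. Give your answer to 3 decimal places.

2.405 bits/symbol

Probabilities are the counts divided by 185.
Repeatedly combine the two least-probable nodes; the expected code length is the sum of the merged weights.
merge 2/37 + 13/185 → 23/185
merge 23/185 + 29/185 → 52/185
merge 38/185 + 8/37 → 78/185
merge 52/185 + 11/37 → 107/185
merge 78/185 + 107/185 → 1
L = 23/185 + 52/185 + 78/185 + 107/185 + 1 = 89/37 ≈ 2.405 bits/symbol.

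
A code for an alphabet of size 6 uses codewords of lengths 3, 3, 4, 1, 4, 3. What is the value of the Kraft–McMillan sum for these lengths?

With common denominator 2^4 = 16: Σ 2^(−ℓᵢ) = 2/16 + 2/16 + 1/16 + 8/16 + 1/16 + 2/16 = 16/16 = 1.

1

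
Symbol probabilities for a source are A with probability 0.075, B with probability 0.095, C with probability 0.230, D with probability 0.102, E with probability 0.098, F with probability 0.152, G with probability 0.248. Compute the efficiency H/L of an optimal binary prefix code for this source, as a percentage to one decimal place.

Entropy H = −Σ p log₂ p ≈ 2.6669 bits.
Huffman merges: 3/40+19/200→17/100; 49/500+51/500→1/5; 19/125+17/100→161/500; 1/5+23/100→43/100; 31/125+161/500→57/100; 43/100+57/100→1. L = 673/250 ≈ 2.6920.
Efficiency = H/L = 2.6669/2.6920 = 99.1%.

99.1%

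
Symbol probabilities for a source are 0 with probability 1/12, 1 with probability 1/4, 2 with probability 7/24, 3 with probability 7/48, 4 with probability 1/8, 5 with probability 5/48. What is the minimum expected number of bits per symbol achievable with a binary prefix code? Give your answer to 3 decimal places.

2.458 bits/symbol

Repeatedly combine the two least-probable nodes; the expected code length is the sum of the merged weights.
merge 1/12 + 5/48 → 3/16
merge 1/8 + 7/48 → 13/48
merge 3/16 + 1/4 → 7/16
merge 13/48 + 7/24 → 9/16
merge 7/16 + 9/16 → 1
L = 3/16 + 13/48 + 7/16 + 9/16 + 1 = 59/24 ≈ 2.458 bits/symbol.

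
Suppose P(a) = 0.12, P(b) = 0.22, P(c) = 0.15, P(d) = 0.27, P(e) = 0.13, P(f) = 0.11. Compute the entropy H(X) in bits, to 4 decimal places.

2.5011 bits

H = −Σ pᵢ log₂ pᵢ.
−0.12·log₂(0.12) = 0.3671
−0.22·log₂(0.22) = 0.4806
−0.15·log₂(0.15) = 0.4105
−0.27·log₂(0.27) = 0.5100
−0.13·log₂(0.13) = 0.3826
−0.11·log₂(0.11) = 0.3503
Sum ≈ 2.5011 → 2.5011 bits.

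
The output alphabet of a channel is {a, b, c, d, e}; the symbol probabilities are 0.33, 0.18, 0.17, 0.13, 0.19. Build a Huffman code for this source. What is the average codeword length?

Repeatedly combine the two least-probable nodes; the expected code length is the sum of the merged weights.
merge 13/100 + 17/100 → 3/10
merge 9/50 + 19/100 → 37/100
merge 3/10 + 33/100 → 63/100
merge 37/100 + 63/100 → 1
L = 3/10 + 37/100 + 63/100 + 1 = 23/10 = 2.3 bits/symbol.

2.3 bits/symbol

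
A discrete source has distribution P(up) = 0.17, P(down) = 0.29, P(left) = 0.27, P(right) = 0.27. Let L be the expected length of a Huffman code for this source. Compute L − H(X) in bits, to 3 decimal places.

0.027 bits

Entropy H = −Σ p log₂ p ≈ 1.9725 bits.
Huffman merges: 17/100+27/100→11/25; 27/100+29/100→14/25; 11/25+14/25→1. L = 2 ≈ 2.0000.
L − H = 2.0000 − 1.9725 = 0.027 bits.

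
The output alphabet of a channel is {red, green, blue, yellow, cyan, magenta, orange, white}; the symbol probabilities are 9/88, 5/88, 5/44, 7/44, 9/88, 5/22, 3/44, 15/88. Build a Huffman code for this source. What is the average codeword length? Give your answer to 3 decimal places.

2.898 bits/symbol

Repeatedly combine the two least-probable nodes; the expected code length is the sum of the merged weights.
merge 5/88 + 3/44 → 1/8
merge 9/88 + 9/88 → 9/44
merge 5/44 + 1/8 → 21/88
merge 7/44 + 15/88 → 29/88
merge 9/44 + 5/22 → 19/44
merge 21/88 + 29/88 → 25/44
merge 19/44 + 25/44 → 1
L = 1/8 + 9/44 + 21/88 + 29/88 + 19/44 + 25/44 + 1 = 255/88 ≈ 2.898 bits/symbol.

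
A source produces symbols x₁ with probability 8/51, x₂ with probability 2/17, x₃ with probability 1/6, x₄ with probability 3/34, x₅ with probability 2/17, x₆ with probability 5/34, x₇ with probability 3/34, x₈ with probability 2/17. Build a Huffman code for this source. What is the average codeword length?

Repeatedly combine the two least-probable nodes; the expected code length is the sum of the merged weights.
merge 3/34 + 3/34 → 3/17
merge 2/17 + 2/17 → 4/17
merge 2/17 + 5/34 → 9/34
merge 8/51 + 1/6 → 11/34
merge 3/17 + 4/17 → 7/17
merge 9/34 + 11/34 → 10/17
merge 7/17 + 10/17 → 1
L = 3/17 + 4/17 + 9/34 + 11/34 + 7/17 + 10/17 + 1 = 3 bits/symbol.

3 bits/symbol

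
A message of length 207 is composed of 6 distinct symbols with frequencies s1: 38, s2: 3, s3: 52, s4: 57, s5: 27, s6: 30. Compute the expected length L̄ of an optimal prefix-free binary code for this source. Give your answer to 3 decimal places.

Probabilities are the counts divided by 207.
Repeatedly combine the two least-probable nodes; the expected code length is the sum of the merged weights.
merge 1/69 + 3/23 → 10/69
merge 10/69 + 10/69 → 20/69
merge 38/207 + 52/207 → 10/23
merge 19/69 + 20/69 → 13/23
merge 10/23 + 13/23 → 1
L = 10/69 + 20/69 + 10/23 + 13/23 + 1 = 56/23 ≈ 2.435 bits/symbol.

2.435 bits/symbol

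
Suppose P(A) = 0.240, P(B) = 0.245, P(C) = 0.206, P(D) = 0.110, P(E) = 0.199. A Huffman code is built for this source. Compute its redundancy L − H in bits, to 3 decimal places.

Entropy H = −Σ p log₂ p ≈ 2.2746 bits.
Huffman merges: 11/100+199/1000→309/1000; 103/500+6/25→223/500; 49/200+309/1000→277/500; 223/500+277/500→1. L = 2309/1000 ≈ 2.3090.
L − H = 2.3090 − 2.2746 = 0.034 bits.

0.034 bits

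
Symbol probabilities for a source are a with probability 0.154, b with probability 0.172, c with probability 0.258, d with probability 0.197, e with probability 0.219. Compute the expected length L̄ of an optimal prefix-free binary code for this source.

2.326 bits/symbol

Repeatedly combine the two least-probable nodes; the expected code length is the sum of the merged weights.
merge 77/500 + 43/250 → 163/500
merge 197/1000 + 219/1000 → 52/125
merge 129/500 + 163/500 → 73/125
merge 52/125 + 73/125 → 1
L = 163/500 + 52/125 + 73/125 + 1 = 1163/500 = 2.326 bits/symbol.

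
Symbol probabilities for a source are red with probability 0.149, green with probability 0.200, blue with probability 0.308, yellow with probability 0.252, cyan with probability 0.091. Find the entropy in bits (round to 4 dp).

H = −Σ pᵢ log₂ pᵢ.
−0.149·log₂(0.149) = 0.4092
−0.200·log₂(0.200) = 0.4644
−0.308·log₂(0.308) = 0.5233
−0.252·log₂(0.252) = 0.5011
−0.091·log₂(0.091) = 0.3147
Sum ≈ 2.2127 → 2.2127 bits.

2.2127 bits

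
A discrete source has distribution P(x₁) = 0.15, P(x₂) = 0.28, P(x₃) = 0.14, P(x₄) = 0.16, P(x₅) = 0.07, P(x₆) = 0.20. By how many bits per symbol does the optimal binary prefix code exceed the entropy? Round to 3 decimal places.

Entropy H = −Σ p log₂ p ≈ 2.4778 bits.
Huffman merges: 7/100+7/50→21/100; 3/20+4/25→31/100; 1/5+21/100→41/100; 7/25+31/100→59/100; 41/100+59/100→1. L = 63/25 ≈ 2.5200.
L − H = 2.5200 − 2.4778 = 0.042 bits.

0.042 bits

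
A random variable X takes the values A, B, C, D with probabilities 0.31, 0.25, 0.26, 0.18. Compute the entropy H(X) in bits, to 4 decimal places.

1.9744 bits

H = −Σ pᵢ log₂ pᵢ.
−0.31·log₂(0.31) = 0.5238
−0.25·log₂(0.25) = 0.5000
−0.26·log₂(0.26) = 0.5053
−0.18·log₂(0.18) = 0.4453
Sum ≈ 1.9744 → 1.9744 bits.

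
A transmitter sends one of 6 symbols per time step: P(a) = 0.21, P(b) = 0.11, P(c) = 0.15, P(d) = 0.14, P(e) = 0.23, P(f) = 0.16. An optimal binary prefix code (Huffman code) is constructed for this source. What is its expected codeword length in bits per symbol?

2.56 bits/symbol

Repeatedly combine the two least-probable nodes; the expected code length is the sum of the merged weights.
merge 11/100 + 7/50 → 1/4
merge 3/20 + 4/25 → 31/100
merge 21/100 + 23/100 → 11/25
merge 1/4 + 31/100 → 14/25
merge 11/25 + 14/25 → 1
L = 1/4 + 31/100 + 11/25 + 14/25 + 1 = 64/25 = 2.56 bits/symbol.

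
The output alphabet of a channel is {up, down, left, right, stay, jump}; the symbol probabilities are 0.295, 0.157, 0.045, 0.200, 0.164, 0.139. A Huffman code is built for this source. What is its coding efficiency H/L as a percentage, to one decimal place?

96.9%

Entropy H = −Σ p log₂ p ≈ 2.4281 bits.
Huffman merges: 9/200+139/1000→23/125; 157/1000+41/250→321/1000; 23/125+1/5→48/125; 59/200+321/1000→77/125; 48/125+77/125→1. L = 501/200 ≈ 2.5050.
Efficiency = H/L = 2.4281/2.5050 = 96.9%.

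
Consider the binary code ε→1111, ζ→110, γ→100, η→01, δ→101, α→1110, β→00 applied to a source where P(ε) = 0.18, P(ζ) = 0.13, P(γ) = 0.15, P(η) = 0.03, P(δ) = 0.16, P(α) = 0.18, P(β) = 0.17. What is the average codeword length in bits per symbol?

3.16 bits/symbol

L̄ = Σ pᵢ·ℓᵢ = 0.18·4 + 0.13·3 + 0.15·3 + 0.03·2 + 0.16·3 + 0.18·4 + 0.17·2 = 3.16 bits/symbol.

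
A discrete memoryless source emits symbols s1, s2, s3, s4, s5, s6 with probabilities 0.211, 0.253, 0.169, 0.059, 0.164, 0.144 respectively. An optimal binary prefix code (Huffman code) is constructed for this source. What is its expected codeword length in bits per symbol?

2.536 bits/symbol

Repeatedly combine the two least-probable nodes; the expected code length is the sum of the merged weights.
merge 59/1000 + 18/125 → 203/1000
merge 41/250 + 169/1000 → 333/1000
merge 203/1000 + 211/1000 → 207/500
merge 253/1000 + 333/1000 → 293/500
merge 207/500 + 293/500 → 1
L = 203/1000 + 333/1000 + 207/500 + 293/500 + 1 = 317/125 = 2.536 bits/symbol.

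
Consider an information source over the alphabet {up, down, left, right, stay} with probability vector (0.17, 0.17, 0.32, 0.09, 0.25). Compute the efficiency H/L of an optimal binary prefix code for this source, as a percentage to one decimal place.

97.7%

Entropy H = −Σ p log₂ p ≈ 2.2079 bits.
Huffman merges: 9/100+17/100→13/50; 17/100+1/4→21/50; 13/50+8/25→29/50; 21/50+29/50→1. L = 113/50 ≈ 2.2600.
Efficiency = H/L = 2.2079/2.2600 = 97.7%.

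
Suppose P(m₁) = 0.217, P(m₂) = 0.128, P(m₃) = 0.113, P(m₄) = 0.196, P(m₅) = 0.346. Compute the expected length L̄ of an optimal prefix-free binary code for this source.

2.241 bits/symbol

Repeatedly combine the two least-probable nodes; the expected code length is the sum of the merged weights.
merge 113/1000 + 16/125 → 241/1000
merge 49/250 + 217/1000 → 413/1000
merge 241/1000 + 173/500 → 587/1000
merge 413/1000 + 587/1000 → 1
L = 241/1000 + 413/1000 + 587/1000 + 1 = 2241/1000 = 2.241 bits/symbol.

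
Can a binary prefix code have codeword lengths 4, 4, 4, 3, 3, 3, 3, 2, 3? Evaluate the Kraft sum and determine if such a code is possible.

With common denominator 2^4 = 16: Σ 2^(−ℓᵢ) = 1/16 + 1/16 + 1/16 + 2/16 + 2/16 + 2/16 + 2/16 + 4/16 + 2/16 = 17/16 = 1.0625.
Kraft's inequality requires Σ ≤ 1; here Σ = 1.0625 > 1, so no such prefix code exists.

1.0625; no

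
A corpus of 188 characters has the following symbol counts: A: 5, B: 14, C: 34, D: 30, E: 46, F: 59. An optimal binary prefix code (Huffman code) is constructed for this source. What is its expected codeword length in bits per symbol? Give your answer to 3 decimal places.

2.362 bits/symbol

Probabilities are the counts divided by 188.
Repeatedly combine the two least-probable nodes; the expected code length is the sum of the merged weights.
merge 5/188 + 7/94 → 19/188
merge 19/188 + 15/94 → 49/188
merge 17/94 + 23/94 → 20/47
merge 49/188 + 59/188 → 27/47
merge 20/47 + 27/47 → 1
L = 19/188 + 49/188 + 20/47 + 27/47 + 1 = 111/47 ≈ 2.362 bits/symbol.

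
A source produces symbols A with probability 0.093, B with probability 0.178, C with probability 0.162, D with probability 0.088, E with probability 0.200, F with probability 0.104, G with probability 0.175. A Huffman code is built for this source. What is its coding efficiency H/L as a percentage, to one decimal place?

Entropy H = −Σ p log₂ p ≈ 2.7399 bits.
Huffman merges: 11/125+93/1000→181/1000; 13/125+81/500→133/500; 7/40+89/500→353/1000; 181/1000+1/5→381/1000; 133/500+353/1000→619/1000; 381/1000+619/1000→1. L = 14/5 ≈ 2.8000.
Efficiency = H/L = 2.7399/2.8000 = 97.9%.

97.9%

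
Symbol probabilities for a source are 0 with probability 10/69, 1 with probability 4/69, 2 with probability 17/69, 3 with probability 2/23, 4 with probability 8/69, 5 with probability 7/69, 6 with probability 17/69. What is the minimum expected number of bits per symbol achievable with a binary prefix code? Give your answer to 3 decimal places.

2.652 bits/symbol

Repeatedly combine the two least-probable nodes; the expected code length is the sum of the merged weights.
merge 4/69 + 2/23 → 10/69
merge 7/69 + 8/69 → 5/23
merge 10/69 + 10/69 → 20/69
merge 5/23 + 17/69 → 32/69
merge 17/69 + 20/69 → 37/69
merge 32/69 + 37/69 → 1
L = 10/69 + 5/23 + 20/69 + 32/69 + 37/69 + 1 = 61/23 ≈ 2.652 bits/symbol.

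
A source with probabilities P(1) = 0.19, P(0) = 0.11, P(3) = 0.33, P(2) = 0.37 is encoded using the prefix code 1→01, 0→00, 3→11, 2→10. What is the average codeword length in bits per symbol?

L̄ = Σ pᵢ·ℓᵢ = 0.19·2 + 0.11·2 + 0.33·2 + 0.37·2 = 2 bits/symbol.

2 bits/symbol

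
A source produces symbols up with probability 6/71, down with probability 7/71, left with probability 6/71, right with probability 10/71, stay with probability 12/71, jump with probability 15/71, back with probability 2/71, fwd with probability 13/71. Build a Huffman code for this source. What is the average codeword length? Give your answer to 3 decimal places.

Repeatedly combine the two least-probable nodes; the expected code length is the sum of the merged weights.
merge 2/71 + 6/71 → 8/71
merge 6/71 + 7/71 → 13/71
merge 8/71 + 10/71 → 18/71
merge 12/71 + 13/71 → 25/71
merge 13/71 + 15/71 → 28/71
merge 18/71 + 25/71 → 43/71
merge 28/71 + 43/71 → 1
L = 8/71 + 13/71 + 18/71 + 25/71 + 28/71 + 43/71 + 1 = 206/71 ≈ 2.901 bits/symbol.

2.901 bits/symbol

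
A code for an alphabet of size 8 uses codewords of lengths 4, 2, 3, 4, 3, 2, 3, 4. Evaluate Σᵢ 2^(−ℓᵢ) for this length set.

1.0625

With common denominator 2^4 = 16: Σ 2^(−ℓᵢ) = 1/16 + 4/16 + 2/16 + 1/16 + 2/16 + 4/16 + 2/16 + 1/16 = 17/16 = 1.0625.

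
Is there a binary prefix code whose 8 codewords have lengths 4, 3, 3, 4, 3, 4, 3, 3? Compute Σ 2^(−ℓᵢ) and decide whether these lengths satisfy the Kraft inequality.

With common denominator 2^4 = 16: Σ 2^(−ℓᵢ) = 1/16 + 2/16 + 2/16 + 1/16 + 2/16 + 1/16 + 2/16 + 2/16 = 13/16 = 0.8125.
Kraft's inequality requires Σ ≤ 1; here Σ = 0.8125 ≤ 1, so such a prefix code exists.

0.8125; yes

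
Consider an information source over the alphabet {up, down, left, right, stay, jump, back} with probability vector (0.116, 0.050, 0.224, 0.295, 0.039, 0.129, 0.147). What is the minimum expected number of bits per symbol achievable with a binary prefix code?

Repeatedly combine the two least-probable nodes; the expected code length is the sum of the merged weights.
merge 39/1000 + 1/20 → 89/1000
merge 89/1000 + 29/250 → 41/200
merge 129/1000 + 147/1000 → 69/250
merge 41/200 + 28/125 → 429/1000
merge 69/250 + 59/200 → 571/1000
merge 429/1000 + 571/1000 → 1
L = 89/1000 + 41/200 + 69/250 + 429/1000 + 571/1000 + 1 = 257/100 = 2.57 bits/symbol.

2.57 bits/symbol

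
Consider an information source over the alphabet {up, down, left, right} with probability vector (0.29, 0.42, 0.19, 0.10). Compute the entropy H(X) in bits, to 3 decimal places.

1.831 bits

H = −Σ pᵢ log₂ pᵢ.
−0.29·log₂(0.29) = 0.5179
−0.42·log₂(0.42) = 0.5256
−0.19·log₂(0.19) = 0.4552
−0.10·log₂(0.10) = 0.3322
Sum ≈ 1.8310 → 1.831 bits.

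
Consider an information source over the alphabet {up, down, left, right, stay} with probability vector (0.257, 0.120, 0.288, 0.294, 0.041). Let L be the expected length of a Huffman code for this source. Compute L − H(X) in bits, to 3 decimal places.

0.065 bits

Entropy H = −Σ p log₂ p ≈ 2.0962 bits.
Huffman merges: 41/1000+3/25→161/1000; 161/1000+257/1000→209/500; 36/125+147/500→291/500; 209/500+291/500→1. L = 2161/1000 ≈ 2.1610.
L − H = 2.1610 − 2.0962 = 0.065 bits.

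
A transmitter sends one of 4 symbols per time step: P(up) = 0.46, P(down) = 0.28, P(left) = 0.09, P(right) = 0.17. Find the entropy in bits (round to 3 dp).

H = −Σ pᵢ log₂ pᵢ.
−0.46·log₂(0.46) = 0.5153
−0.28·log₂(0.28) = 0.5142
−0.09·log₂(0.09) = 0.3127
−0.17·log₂(0.17) = 0.4346
Sum ≈ 1.7768 → 1.777 bits.

1.777 bits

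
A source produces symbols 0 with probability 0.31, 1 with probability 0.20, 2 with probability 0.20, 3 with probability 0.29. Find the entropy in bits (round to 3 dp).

1.970 bits

H = −Σ pᵢ log₂ pᵢ.
−0.31·log₂(0.31) = 0.5238
−0.20·log₂(0.20) = 0.4644
−0.20·log₂(0.20) = 0.4644
−0.29·log₂(0.29) = 0.5179
Sum ≈ 1.9705 → 1.970 bits.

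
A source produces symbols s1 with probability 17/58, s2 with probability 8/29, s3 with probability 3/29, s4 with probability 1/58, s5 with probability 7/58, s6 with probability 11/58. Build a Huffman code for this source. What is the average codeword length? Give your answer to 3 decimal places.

Repeatedly combine the two least-probable nodes; the expected code length is the sum of the merged weights.
merge 1/58 + 3/29 → 7/58
merge 7/58 + 7/58 → 7/29
merge 11/58 + 7/29 → 25/58
merge 8/29 + 17/58 → 33/58
merge 25/58 + 33/58 → 1
L = 7/58 + 7/29 + 25/58 + 33/58 + 1 = 137/58 ≈ 2.362 bits/symbol.

2.362 bits/symbol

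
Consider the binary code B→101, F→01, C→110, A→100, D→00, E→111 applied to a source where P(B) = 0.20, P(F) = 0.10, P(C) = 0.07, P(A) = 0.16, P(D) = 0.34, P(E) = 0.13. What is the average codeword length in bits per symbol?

2.56 bits/symbol

L̄ = Σ pᵢ·ℓᵢ = 0.20·3 + 0.10·2 + 0.07·3 + 0.16·3 + 0.34·2 + 0.13·3 = 2.56 bits/symbol.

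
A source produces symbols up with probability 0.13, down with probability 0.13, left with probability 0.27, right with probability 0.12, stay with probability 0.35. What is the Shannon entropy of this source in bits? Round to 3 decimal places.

2.172 bits

H = −Σ pᵢ log₂ pᵢ.
−0.13·log₂(0.13) = 0.3826
−0.13·log₂(0.13) = 0.3826
−0.27·log₂(0.27) = 0.5100
−0.12·log₂(0.12) = 0.3671
−0.35·log₂(0.35) = 0.5301
Sum ≈ 2.1725 → 2.172 bits.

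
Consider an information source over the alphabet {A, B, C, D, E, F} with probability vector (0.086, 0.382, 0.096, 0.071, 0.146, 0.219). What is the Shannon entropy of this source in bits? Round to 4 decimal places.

2.3154 bits

H = −Σ pᵢ log₂ pᵢ.
−0.086·log₂(0.086) = 0.3044
−0.382·log₂(0.382) = 0.5304
−0.096·log₂(0.096) = 0.3246
−0.071·log₂(0.071) = 0.2709
−0.146·log₂(0.146) = 0.4053
−0.219·log₂(0.219) = 0.4798
Sum ≈ 2.3154 → 2.3154 bits.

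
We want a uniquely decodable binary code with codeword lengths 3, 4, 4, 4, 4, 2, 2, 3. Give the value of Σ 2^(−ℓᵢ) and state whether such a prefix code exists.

1; yes

With common denominator 2^4 = 16: Σ 2^(−ℓᵢ) = 2/16 + 1/16 + 1/16 + 1/16 + 1/16 + 4/16 + 4/16 + 2/16 = 16/16 = 1.
Kraft's inequality requires Σ ≤ 1; here Σ = 1 ≤ 1, so such a prefix code exists.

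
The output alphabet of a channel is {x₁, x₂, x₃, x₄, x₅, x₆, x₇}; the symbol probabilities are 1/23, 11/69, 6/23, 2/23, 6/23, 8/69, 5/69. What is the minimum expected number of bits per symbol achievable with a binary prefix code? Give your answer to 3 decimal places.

2.594 bits/symbol

Repeatedly combine the two least-probable nodes; the expected code length is the sum of the merged weights.
merge 1/23 + 5/69 → 8/69
merge 2/23 + 8/69 → 14/69
merge 8/69 + 11/69 → 19/69
merge 14/69 + 6/23 → 32/69
merge 6/23 + 19/69 → 37/69
merge 32/69 + 37/69 → 1
L = 8/69 + 14/69 + 19/69 + 32/69 + 37/69 + 1 = 179/69 ≈ 2.594 bits/symbol.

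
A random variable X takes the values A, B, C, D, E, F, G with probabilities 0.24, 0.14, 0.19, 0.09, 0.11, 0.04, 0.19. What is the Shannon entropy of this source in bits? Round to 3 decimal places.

2.650 bits

H = −Σ pᵢ log₂ pᵢ.
−0.24·log₂(0.24) = 0.4941
−0.14·log₂(0.14) = 0.3971
−0.19·log₂(0.19) = 0.4552
−0.09·log₂(0.09) = 0.3127
−0.11·log₂(0.11) = 0.3503
−0.04·log₂(0.04) = 0.1858
−0.19·log₂(0.19) = 0.4552
Sum ≈ 2.6504 → 2.650 bits.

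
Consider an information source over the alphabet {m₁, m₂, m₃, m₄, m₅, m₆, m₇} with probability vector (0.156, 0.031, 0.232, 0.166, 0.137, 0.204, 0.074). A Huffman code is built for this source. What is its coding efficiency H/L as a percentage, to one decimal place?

98.6%

Entropy H = −Σ p log₂ p ≈ 2.6313 bits.
Huffman merges: 31/1000+37/500→21/200; 21/200+137/1000→121/500; 39/250+83/500→161/500; 51/250+29/125→109/250; 121/500+161/500→141/250; 109/250+141/250→1. L = 2669/1000 ≈ 2.6690.
Efficiency = H/L = 2.6313/2.6690 = 98.6%.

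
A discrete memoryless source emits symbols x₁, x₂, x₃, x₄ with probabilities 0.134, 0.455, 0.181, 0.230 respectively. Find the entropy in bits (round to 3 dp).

H = −Σ pᵢ log₂ pᵢ.
−0.134·log₂(0.134) = 0.3886
−0.455·log₂(0.455) = 0.5169
−0.181·log₂(0.181) = 0.4463
−0.230·log₂(0.230) = 0.4877
Sum ≈ 1.8395 → 1.839 bits.

1.839 bits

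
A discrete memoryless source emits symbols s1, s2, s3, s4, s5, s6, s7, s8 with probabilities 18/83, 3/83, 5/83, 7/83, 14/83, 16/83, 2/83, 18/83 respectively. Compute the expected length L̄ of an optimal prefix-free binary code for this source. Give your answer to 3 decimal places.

Repeatedly combine the two least-probable nodes; the expected code length is the sum of the merged weights.
merge 2/83 + 3/83 → 5/83
merge 5/83 + 5/83 → 10/83
merge 7/83 + 10/83 → 17/83
merge 14/83 + 16/83 → 30/83
merge 17/83 + 18/83 → 35/83
merge 18/83 + 30/83 → 48/83
merge 35/83 + 48/83 → 1
L = 5/83 + 10/83 + 17/83 + 30/83 + 35/83 + 48/83 + 1 = 228/83 ≈ 2.747 bits/symbol.

2.747 bits/symbol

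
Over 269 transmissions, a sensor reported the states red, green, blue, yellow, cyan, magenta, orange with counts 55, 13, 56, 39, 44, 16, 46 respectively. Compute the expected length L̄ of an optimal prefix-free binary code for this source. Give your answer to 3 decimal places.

Probabilities are the counts divided by 269.
Repeatedly combine the two least-probable nodes; the expected code length is the sum of the merged weights.
merge 13/269 + 16/269 → 29/269
merge 29/269 + 39/269 → 68/269
merge 44/269 + 46/269 → 90/269
merge 55/269 + 56/269 → 111/269
merge 68/269 + 90/269 → 158/269
merge 111/269 + 158/269 → 1
L = 29/269 + 68/269 + 90/269 + 111/269 + 158/269 + 1 = 725/269 ≈ 2.695 bits/symbol.

2.695 bits/symbol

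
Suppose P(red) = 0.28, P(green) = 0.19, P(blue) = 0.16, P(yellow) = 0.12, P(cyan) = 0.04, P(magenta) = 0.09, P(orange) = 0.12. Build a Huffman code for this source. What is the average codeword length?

Repeatedly combine the two least-probable nodes; the expected code length is the sum of the merged weights.
merge 1/25 + 9/100 → 13/100
merge 3/25 + 3/25 → 6/25
merge 13/100 + 4/25 → 29/100
merge 19/100 + 6/25 → 43/100
merge 7/25 + 29/100 → 57/100
merge 43/100 + 57/100 → 1
L = 13/100 + 6/25 + 29/100 + 43/100 + 57/100 + 1 = 133/50 = 2.66 bits/symbol.

2.66 bits/symbol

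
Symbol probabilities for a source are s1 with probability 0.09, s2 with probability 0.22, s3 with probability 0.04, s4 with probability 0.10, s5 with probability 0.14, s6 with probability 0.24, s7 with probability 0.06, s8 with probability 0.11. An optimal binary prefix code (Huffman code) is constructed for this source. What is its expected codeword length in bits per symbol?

2.83 bits/symbol

Repeatedly combine the two least-probable nodes; the expected code length is the sum of the merged weights.
merge 1/25 + 3/50 → 1/10
merge 9/100 + 1/10 → 19/100
merge 1/10 + 11/100 → 21/100
merge 7/50 + 19/100 → 33/100
merge 21/100 + 11/50 → 43/100
merge 6/25 + 33/100 → 57/100
merge 43/100 + 57/100 → 1
L = 1/10 + 19/100 + 21/100 + 33/100 + 43/100 + 57/100 + 1 = 283/100 = 2.83 bits/symbol.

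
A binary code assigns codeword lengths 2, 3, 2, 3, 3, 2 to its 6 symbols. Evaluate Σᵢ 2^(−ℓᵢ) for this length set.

1.125

With common denominator 2^3 = 8: Σ 2^(−ℓᵢ) = 2/8 + 1/8 + 2/8 + 1/8 + 1/8 + 2/8 = 9/8 = 1.125.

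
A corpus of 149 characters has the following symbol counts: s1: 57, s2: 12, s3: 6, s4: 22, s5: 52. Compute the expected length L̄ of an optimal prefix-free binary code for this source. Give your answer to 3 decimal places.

Probabilities are the counts divided by 149.
Repeatedly combine the two least-probable nodes; the expected code length is the sum of the merged weights.
merge 6/149 + 12/149 → 18/149
merge 18/149 + 22/149 → 40/149
merge 40/149 + 52/149 → 92/149
merge 57/149 + 92/149 → 1
L = 18/149 + 40/149 + 92/149 + 1 = 299/149 ≈ 2.007 bits/symbol.

2.007 bits/symbol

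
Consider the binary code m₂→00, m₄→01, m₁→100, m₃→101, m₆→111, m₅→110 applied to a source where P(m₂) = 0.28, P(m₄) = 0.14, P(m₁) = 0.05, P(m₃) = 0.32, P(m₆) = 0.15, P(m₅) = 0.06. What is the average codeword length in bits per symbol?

2.58 bits/symbol

L̄ = Σ pᵢ·ℓᵢ = 0.28·2 + 0.14·2 + 0.05·3 + 0.32·3 + 0.15·3 + 0.06·3 = 2.58 bits/symbol.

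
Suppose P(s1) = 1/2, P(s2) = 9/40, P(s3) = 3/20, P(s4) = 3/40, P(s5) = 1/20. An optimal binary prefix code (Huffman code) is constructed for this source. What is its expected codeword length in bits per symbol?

1.9 bits/symbol

Repeatedly combine the two least-probable nodes; the expected code length is the sum of the merged weights.
merge 1/20 + 3/40 → 1/8
merge 1/8 + 3/20 → 11/40
merge 9/40 + 11/40 → 1/2
merge 1/2 + 1/2 → 1
L = 1/8 + 11/40 + 1/2 + 1 = 19/10 = 1.9 bits/symbol.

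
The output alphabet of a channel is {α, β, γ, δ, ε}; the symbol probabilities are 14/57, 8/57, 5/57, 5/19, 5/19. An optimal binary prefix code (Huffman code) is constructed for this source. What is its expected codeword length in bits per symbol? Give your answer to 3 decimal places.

2.228 bits/symbol

Repeatedly combine the two least-probable nodes; the expected code length is the sum of the merged weights.
merge 5/57 + 8/57 → 13/57
merge 13/57 + 14/57 → 9/19
merge 5/19 + 5/19 → 10/19
merge 9/19 + 10/19 → 1
L = 13/57 + 9/19 + 10/19 + 1 = 127/57 ≈ 2.228 bits/symbol.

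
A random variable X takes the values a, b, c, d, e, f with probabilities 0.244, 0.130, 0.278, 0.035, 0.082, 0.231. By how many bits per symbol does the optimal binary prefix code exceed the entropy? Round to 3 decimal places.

Entropy H = −Σ p log₂ p ≈ 2.3461 bits.
Huffman merges: 7/200+41/500→117/1000; 117/1000+13/100→247/1000; 231/1000+61/250→19/40; 247/1000+139/500→21/40; 19/40+21/40→1. L = 591/250 ≈ 2.3640.
L − H = 2.3640 − 2.3461 = 0.018 bits.

0.018 bits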